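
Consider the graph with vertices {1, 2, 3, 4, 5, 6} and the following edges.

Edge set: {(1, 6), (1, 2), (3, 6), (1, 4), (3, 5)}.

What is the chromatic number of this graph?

2

3 and 6 are adjacent, so at least 2 colors are needed.
2 colors suffice: color red → {1, 3}; color blue → {2, 4, 5, 6}. No two adjacent vertices share a color.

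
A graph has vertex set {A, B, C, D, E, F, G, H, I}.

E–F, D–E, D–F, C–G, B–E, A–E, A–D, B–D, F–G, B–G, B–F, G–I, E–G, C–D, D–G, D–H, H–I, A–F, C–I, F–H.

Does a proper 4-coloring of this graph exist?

No

B, D, E, F, G form a clique, so at least 5 colors are needed.
So 4 colors are not enough.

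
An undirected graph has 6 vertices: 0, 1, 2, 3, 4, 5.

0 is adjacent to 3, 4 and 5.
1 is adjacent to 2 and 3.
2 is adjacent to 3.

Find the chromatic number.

1, 2, 3 are mutually adjacent, so at least 3 colors are needed.
3 colors suffice: 0=blue, 1=blue, 2=green, 3=red, 4=red, 5=red. No two adjacent vertices share a color.

3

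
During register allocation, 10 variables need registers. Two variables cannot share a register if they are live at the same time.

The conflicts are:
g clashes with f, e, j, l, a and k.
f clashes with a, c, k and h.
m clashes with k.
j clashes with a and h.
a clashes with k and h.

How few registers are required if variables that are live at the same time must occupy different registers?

g, f, a, k are mutually in conflict, so at least 4 registers are needed.
4 registers suffice: register 1 → {g, m, c, h}; register 2 → {f, e, j, l}; register 3 → {a}; register 4 → {k}. No two conflicting variables share a register.

4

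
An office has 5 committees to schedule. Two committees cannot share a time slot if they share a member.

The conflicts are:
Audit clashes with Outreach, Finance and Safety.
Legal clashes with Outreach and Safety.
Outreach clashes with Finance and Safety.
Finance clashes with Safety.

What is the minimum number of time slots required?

Audit, Outreach, Finance, Safety are mutually in conflict, so at least 4 time slots are needed.
A valid assignment using 4 time slots: Audit=3, Legal=3, Outreach=2, Finance=4, Safety=1. No two conflicting committees share a time slot.

4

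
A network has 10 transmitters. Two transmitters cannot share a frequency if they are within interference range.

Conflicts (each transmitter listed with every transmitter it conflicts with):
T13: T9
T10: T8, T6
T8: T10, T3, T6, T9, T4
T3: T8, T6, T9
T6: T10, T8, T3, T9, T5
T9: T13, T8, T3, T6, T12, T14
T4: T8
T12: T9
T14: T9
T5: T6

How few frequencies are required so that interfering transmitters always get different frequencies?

4

T8, T3, T6, T9 all conflict with each other, so at least 4 frequencies are needed.
4 frequencies suffice: frequency 1 → {T10, T9, T4, T5}; frequency 2 → {T13, T6, T12, T14}; frequency 3 → {T8}; frequency 4 → {T3}. Every pair that conflicts lands in different frequencies.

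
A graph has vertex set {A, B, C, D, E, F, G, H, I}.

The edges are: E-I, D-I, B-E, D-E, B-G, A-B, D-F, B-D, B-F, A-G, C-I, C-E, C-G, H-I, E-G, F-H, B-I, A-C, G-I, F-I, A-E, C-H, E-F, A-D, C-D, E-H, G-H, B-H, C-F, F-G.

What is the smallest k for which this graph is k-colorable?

C, E, F, G, H, I form a clique, so at least 6 colors are needed.
6 colors suffice: A=4, B=2, C=2, D=3, E=1, F=4, G=3, H=6, I=5. Each edge has distinct colors on its endpoints.

6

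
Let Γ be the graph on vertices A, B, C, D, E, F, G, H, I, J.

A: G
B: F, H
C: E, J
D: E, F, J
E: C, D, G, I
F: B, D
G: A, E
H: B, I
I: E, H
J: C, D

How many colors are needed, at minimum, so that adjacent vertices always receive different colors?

D and J are adjacent, so at least 2 colors are needed.
2 colors suffice: color red → {A, E, F, H, J}; color blue → {B, C, D, G, I}. Every edge joins two different colors.

2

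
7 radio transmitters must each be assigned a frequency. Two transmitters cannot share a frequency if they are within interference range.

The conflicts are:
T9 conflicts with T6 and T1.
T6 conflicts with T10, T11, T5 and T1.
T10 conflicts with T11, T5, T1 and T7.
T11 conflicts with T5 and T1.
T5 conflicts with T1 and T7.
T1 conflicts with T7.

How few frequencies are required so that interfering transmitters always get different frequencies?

T6, T10, T11, T5, T1 all conflict with each other, so at least 5 frequencies are needed.
A valid assignment using 5 frequencies: T9=3, T6=2, T10=3, T11=5, T5=4, T1=1, T7=2. Each listed conflict is separated.

5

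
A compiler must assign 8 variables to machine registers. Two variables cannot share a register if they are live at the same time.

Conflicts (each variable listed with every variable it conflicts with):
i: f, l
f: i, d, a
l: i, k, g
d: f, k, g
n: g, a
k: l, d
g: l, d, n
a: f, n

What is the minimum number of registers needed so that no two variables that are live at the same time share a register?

The cycle l-i-f-d-k-l has odd length 5, so it cannot be 2-colored; at least 3 registers are needed.
Using 3 registers: i=2, f=1, l=1, d=2, n=1, k=3, g=3, a=2. Each listed conflict is separated.

3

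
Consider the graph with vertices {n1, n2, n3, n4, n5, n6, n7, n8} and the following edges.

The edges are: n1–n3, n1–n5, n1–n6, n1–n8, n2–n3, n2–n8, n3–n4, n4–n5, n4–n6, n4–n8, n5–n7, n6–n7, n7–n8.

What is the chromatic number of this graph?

2

n6 and n7 are adjacent, so at least 2 colors are needed.
2 colors suffice: color 1 → {n3, n5, n6, n8}; color 2 → {n1, n2, n4, n7}. Each edge has distinct colors on its endpoints.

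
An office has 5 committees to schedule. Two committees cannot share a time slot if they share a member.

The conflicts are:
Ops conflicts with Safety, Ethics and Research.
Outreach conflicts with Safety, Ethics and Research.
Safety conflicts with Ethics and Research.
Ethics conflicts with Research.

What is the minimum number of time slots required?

4

Outreach, Safety, Ethics, Research pairwise conflict, so at least 4 time slots are needed.
Using 4 time slots: Ops=4, Outreach=4, Safety=2, Ethics=1, Research=3. Every pair that conflicts lands in different time slots.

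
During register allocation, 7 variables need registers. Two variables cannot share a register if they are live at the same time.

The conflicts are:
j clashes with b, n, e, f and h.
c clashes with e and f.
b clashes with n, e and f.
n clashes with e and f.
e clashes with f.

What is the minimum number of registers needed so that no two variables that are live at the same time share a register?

j, b, n, e, f all conflict with each other, so at least 5 registers are needed.
5 registers suffice: register 1 → {e, h}; register 2 → {f}; register 3 → {j, c}; register 4 → {b}; register 5 → {n}. Every pair that conflicts lands in different registers.

5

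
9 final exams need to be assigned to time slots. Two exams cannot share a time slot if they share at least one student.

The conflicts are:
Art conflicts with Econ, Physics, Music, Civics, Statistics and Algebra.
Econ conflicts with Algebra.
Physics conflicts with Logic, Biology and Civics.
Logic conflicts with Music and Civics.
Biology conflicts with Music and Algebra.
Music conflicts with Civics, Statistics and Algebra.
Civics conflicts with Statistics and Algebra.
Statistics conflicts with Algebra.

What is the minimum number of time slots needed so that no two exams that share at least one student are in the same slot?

5

Art, Music, Civics, Statistics, Algebra all conflict with each other, so at least 5 time slots are needed.
5 time slots suffice: time slot 1 → {Physics, Algebra}; time slot 2 → {Art, Logic, Biology}; time slot 3 → {Econ, Civics}; time slot 4 → {Music}; time slot 5 → {Statistics}. No two conflicting exams share a time slot.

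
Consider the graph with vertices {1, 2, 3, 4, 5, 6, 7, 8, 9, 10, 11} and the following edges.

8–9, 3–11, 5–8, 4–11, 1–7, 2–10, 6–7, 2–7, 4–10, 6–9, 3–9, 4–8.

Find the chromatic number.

The cycle 3-11-4-8-9-3 has odd length 5, so it cannot be 2-colored; at least 3 colors are needed.
3 colors suffice: color red → {4, 5, 7, 9}; color blue → {1, 3, 6, 8, 10}; color green → {2, 11}. Every edge joins two different colors.

3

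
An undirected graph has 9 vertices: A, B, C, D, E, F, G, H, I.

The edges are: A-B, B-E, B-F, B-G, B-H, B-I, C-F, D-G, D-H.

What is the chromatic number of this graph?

D and G are adjacent, so at least 2 colors are needed.
2 colors suffice: color 1 → {B, C, D}; color 2 → {A, E, F, G, H, I}. Every edge joins two different colors.

2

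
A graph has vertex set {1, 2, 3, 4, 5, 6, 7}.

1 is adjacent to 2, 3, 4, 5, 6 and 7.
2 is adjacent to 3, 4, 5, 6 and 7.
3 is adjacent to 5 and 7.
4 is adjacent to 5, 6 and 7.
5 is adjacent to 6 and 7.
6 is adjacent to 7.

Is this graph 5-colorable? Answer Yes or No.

No

1, 2, 4, 5, 6, 7 are mutually adjacent (a clique of size 6), so at least 6 colors are needed.
So 5 colors are not enough.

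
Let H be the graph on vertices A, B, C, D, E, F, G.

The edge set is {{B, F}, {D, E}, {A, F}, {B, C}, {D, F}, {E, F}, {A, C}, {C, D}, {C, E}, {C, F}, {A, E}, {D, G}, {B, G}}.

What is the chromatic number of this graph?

A, C, E, F are mutually adjacent (a clique of size 4), so at least 4 colors are needed.
4 colors suffice: color red → {F, G}; color blue → {C}; color green → {B, E}; color yellow → {A, D}. Each edge has distinct colors on its endpoints.

4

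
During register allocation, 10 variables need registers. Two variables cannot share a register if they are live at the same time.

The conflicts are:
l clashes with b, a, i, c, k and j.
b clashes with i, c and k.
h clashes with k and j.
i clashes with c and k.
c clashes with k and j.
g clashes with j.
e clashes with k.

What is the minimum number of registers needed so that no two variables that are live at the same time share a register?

5

l, b, i, c, k pairwise conflict, so at least 5 registers are needed.
5 registers suffice: register 1 → {a, k, j}; register 2 → {l, h, g, e}; register 3 → {c}; register 4 → {i}; register 5 → {b}. Every pair that conflicts lands in different registers.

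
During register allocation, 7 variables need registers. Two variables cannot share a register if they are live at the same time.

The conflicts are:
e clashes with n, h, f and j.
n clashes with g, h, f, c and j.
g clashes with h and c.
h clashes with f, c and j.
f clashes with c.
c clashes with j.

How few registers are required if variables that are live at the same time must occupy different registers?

4

e, n, h, j pairwise conflict, so at least 4 registers are needed.
4 registers suffice: register 1 → {n}; register 2 → {h}; register 3 → {e, c}; register 4 → {g, f, j}. No two conflicting variables share a register.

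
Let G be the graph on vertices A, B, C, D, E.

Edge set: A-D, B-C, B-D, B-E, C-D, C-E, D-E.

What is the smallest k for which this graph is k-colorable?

4

B, C, D, E are mutually adjacent (a clique of size 4), so at least 4 colors are needed.
4 colors suffice: color 1 → {D}; color 2 → {A, C}; color 3 → {E}; color 4 → {B}. Every edge joins two different colors.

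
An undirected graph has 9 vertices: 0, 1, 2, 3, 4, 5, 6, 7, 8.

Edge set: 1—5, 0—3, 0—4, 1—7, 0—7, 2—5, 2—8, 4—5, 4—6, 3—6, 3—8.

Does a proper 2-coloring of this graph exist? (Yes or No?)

The cycle 7-1-5-4-0-7 has odd length 5, so it cannot be 2-colored; at least 3 colors are needed.
So 2 colors are not enough.

No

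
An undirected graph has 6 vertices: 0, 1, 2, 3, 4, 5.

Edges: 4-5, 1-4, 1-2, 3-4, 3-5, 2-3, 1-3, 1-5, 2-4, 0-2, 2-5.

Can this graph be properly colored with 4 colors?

No

1, 2, 3, 4, 5 form a clique, so at least 5 colors are needed.
So 4 colors are not enough.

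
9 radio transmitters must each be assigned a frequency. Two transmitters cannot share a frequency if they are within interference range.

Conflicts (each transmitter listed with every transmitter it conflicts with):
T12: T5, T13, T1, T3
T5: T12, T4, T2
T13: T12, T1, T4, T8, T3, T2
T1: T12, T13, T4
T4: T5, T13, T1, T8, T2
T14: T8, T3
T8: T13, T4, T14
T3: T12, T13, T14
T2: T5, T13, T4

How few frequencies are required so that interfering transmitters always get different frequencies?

3

T12, T13, T3 are mutually in conflict, so at least 3 frequencies are needed.
3 frequencies suffice: T12=2, T5=1, T13=1, T1=3, T4=2, T14=1, T8=3, T3=3, T2=3. Each listed conflict is separated.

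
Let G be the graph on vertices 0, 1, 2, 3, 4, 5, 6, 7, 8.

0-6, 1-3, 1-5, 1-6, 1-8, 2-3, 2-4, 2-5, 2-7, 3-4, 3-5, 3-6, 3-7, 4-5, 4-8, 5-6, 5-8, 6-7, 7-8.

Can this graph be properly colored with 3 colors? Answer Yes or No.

No

2, 3, 4, 5 form a clique, so at least 4 colors are needed.
So 3 colors are not enough.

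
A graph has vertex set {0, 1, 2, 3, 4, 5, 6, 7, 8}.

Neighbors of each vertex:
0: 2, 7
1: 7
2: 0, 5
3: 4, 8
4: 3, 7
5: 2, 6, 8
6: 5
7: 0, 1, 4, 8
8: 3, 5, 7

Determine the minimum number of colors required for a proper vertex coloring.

3

The cycle 5-2-0-7-8-5 has odd length 5, so it cannot be 2-colored; at least 3 colors are needed.
A valid assignment using 3 colors: 0=blue, 1=blue, 2=green, 3=red, 4=blue, 5=red, 6=blue, 7=red, 8=blue. Every edge joins two different colors.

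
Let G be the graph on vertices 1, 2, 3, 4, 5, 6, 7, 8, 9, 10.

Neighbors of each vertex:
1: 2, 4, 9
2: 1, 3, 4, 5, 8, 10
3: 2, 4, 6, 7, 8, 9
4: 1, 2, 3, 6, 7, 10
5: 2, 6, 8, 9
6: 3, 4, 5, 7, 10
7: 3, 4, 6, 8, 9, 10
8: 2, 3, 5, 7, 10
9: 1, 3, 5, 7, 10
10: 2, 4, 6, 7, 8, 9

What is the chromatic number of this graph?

3, 4, 6, 7 are mutually adjacent (a clique of size 4), so at least 4 colors are needed.
One proper 4-coloring: 1=green, 2=blue, 3=green, 4=red, 5=green, 6=yellow, 7=blue, 8=red, 9=red, 10=green. No two adjacent vertices share a color.

4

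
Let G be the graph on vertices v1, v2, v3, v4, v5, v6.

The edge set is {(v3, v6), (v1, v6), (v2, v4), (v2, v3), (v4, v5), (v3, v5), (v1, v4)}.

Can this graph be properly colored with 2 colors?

No

The cycle v6-v1-v4-v2-v3-v6 has odd length 5, so it cannot be 2-colored; at least 3 colors are needed.
So 2 colors are not enough.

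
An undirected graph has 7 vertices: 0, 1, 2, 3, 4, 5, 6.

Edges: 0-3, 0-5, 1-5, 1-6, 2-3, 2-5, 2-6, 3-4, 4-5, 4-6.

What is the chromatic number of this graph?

0 and 5 are adjacent, so at least 2 colors are needed.
2 colors suffice: color red → {3, 5, 6}; color blue → {0, 1, 2, 4}. Every edge joins two different colors.

2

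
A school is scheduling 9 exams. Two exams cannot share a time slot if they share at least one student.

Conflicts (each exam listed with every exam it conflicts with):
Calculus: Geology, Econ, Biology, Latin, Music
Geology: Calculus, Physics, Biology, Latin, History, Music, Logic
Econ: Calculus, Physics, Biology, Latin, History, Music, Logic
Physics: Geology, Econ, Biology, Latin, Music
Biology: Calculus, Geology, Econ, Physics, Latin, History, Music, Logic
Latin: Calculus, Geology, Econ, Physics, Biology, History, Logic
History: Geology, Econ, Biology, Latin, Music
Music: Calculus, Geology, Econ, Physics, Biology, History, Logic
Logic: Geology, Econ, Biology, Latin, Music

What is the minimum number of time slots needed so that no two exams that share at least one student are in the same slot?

Calculus, Geology, Biology, Latin pairwise conflict, so at least 4 time slots are needed.
4 time slots suffice: time slot 1 → {Biology}; time slot 2 → {Latin, Music}; time slot 3 → {Geology, Econ}; time slot 4 → {Calculus, Physics, History, Logic}. Each listed conflict is separated.

4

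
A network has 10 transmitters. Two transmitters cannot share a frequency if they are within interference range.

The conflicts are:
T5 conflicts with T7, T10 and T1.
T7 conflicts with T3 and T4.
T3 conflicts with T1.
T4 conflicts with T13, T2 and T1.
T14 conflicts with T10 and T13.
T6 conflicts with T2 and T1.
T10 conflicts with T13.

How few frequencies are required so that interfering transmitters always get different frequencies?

3

T14, T10, T13 are mutually in conflict, so at least 3 frequencies are needed.
3 frequencies suffice: T5=1, T7=2, T3=1, T4=1, T14=1, T6=1, T10=3, T13=2, T2=2, T1=2. No two conflicting transmitters share a frequency.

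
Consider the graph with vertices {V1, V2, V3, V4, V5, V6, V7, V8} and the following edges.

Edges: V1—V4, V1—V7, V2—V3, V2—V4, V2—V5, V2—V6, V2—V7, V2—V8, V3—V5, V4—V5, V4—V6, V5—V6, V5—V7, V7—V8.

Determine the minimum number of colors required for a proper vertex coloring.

4

V2, V4, V5, V6 are mutually adjacent (a clique of size 4), so at least 4 colors are needed.
4 colors suffice: V1=R, V2=R, V3=G, V4=G, V5=B, V6=Y, V7=G, V8=B. No two adjacent vertices share a color.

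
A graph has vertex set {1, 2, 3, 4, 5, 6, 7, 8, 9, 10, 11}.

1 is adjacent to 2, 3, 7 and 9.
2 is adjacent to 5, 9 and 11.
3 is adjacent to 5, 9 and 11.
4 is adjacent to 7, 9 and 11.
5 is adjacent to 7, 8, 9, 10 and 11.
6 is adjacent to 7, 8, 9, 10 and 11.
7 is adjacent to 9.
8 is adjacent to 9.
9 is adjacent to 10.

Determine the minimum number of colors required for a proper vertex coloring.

3

6, 9, 10 form a triangle, so at least 3 colors are needed.
A valid assignment using 3 colors: 1=blue, 2=green, 3=green, 4=blue, 5=blue, 6=blue, 7=green, 8=green, 9=red, 10=green, 11=red. Each edge has distinct colors on its endpoints.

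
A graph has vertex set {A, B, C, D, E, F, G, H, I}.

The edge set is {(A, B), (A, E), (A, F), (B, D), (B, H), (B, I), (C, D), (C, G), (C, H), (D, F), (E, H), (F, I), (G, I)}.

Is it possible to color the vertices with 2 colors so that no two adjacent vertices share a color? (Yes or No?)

The cycle H-B-I-G-C-H has odd length 5, so it cannot be 2-colored; at least 3 colors are needed.
So 2 colors are not enough.

No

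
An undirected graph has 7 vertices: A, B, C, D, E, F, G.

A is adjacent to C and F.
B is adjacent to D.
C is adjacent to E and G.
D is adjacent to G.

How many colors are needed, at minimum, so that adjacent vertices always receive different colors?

2

C and E are adjacent, so at least 2 colors are needed.
2 colors suffice: color 1 → {C, D, F}; color 2 → {A, B, E, G}. Each edge has distinct colors on its endpoints.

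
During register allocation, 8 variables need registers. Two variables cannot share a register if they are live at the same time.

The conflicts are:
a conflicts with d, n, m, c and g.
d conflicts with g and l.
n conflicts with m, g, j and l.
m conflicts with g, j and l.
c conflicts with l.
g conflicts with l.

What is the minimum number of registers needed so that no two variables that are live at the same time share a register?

n, m, g, l pairwise conflict, so at least 4 registers are needed.
4 registers suffice: a=2, d=1, n=1, m=4, c=1, g=3, j=2, l=2. Each listed conflict is separated.

4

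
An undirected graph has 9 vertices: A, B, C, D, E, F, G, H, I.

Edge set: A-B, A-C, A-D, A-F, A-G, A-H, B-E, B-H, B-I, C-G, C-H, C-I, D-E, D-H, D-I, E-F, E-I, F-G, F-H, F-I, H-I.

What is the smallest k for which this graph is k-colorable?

3

A, C, H are pairwise adjacent, so at least 3 colors are needed.
A valid assignment using 3 colors: A=2, B=3, C=3, D=3, E=1, F=3, G=1, H=1, I=2. Every edge joins two different colors.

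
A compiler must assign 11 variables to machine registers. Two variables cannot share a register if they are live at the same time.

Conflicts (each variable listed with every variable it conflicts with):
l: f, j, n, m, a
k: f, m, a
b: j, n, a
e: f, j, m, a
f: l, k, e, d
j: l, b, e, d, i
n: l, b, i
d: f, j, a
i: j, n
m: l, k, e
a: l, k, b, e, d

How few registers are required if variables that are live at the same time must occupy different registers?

2

j and i conflict, so at least 2 registers are needed.
2 registers suffice: l=2, k=2, b=2, e=2, f=1, j=1, n=1, d=2, i=2, m=1, a=1. No two conflicting variables share a register.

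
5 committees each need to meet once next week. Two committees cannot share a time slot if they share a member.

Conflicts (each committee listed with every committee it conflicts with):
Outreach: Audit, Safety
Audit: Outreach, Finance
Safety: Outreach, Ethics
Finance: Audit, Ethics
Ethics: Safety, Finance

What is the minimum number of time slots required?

The cycle Ethics-Safety-Outreach-Audit-Finance-Ethics has odd length 5, so it cannot be 2-colored; at least 3 time slots are needed.
Using 3 time slots: Outreach=1, Audit=2, Safety=2, Finance=1, Ethics=3. No two conflicting committees share a time slot.

3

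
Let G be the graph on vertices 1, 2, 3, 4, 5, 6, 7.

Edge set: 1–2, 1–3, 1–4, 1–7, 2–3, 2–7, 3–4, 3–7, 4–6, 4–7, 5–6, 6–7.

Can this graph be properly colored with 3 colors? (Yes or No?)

1, 2, 3, 7 form a clique, so at least 4 colors are needed.
So 3 colors are not enough.

No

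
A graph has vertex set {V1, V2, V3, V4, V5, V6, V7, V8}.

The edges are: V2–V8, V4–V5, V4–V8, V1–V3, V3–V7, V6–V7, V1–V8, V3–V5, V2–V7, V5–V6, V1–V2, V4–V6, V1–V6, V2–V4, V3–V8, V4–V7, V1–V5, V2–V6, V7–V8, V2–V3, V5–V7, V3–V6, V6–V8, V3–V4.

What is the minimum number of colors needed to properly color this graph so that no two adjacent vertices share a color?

V2, V3, V4, V6, V7, V8 form a clique, so at least 6 colors are needed.
6 colors suffice: color 1 → {V3}; color 2 → {V6}; color 3 → {V1, V4}; color 4 → {V5, V8}; color 5 → {V7}; color 6 → {V2}. Each edge has distinct colors on its endpoints.

6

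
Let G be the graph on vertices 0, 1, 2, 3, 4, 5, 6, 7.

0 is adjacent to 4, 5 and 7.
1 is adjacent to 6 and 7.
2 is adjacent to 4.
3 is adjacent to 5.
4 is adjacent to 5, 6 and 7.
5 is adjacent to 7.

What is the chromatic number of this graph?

4

0, 4, 5, 7 are mutually adjacent (a clique of size 4), so at least 4 colors are needed.
4 colors suffice: 0=yellow, 1=red, 2=blue, 3=red, 4=red, 5=green, 6=blue, 7=blue. Every edge joins two different colors.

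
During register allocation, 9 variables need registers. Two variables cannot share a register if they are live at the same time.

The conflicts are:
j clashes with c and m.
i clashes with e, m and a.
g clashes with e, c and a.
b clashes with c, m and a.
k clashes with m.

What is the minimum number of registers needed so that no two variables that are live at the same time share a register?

2

b and c conflict, so at least 2 registers are needed.
A valid assignment using 2 registers: j=2, i=2, g=2, b=2, e=1, c=1, k=2, m=1, a=1. Each listed conflict is separated.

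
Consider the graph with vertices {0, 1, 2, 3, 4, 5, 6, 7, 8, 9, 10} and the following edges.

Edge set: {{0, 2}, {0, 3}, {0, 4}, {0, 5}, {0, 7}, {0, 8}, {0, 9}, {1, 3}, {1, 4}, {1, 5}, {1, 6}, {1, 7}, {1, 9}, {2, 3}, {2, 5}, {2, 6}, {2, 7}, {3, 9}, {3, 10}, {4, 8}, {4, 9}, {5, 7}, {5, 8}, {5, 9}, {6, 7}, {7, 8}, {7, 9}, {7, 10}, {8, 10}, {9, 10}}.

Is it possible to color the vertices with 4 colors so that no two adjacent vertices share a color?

The chromatic number is 4. 1, 5, 7, 9 form a clique, so at least 4 colors are needed.
4 colors suffice: 0=blue, 1=blue, 2=green, 3=red, 4=red, 5=yellow, 6=yellow, 7=red, 8=green, 9=green, 10=blue.
That is already a proper 4-coloring.

Yes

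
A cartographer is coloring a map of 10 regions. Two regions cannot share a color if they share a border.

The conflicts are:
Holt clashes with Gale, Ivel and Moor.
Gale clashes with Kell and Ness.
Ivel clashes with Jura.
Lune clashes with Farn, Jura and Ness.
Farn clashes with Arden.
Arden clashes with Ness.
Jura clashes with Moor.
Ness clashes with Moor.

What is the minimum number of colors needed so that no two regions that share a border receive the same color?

2

Ivel and Jura conflict, so at least 2 colors are needed.
2 colors suffice: color 1 → {Holt, Farn, Jura, Kell, Ness}; color 2 → {Gale, Ivel, Lune, Arden, Moor}. Each listed conflict is separated.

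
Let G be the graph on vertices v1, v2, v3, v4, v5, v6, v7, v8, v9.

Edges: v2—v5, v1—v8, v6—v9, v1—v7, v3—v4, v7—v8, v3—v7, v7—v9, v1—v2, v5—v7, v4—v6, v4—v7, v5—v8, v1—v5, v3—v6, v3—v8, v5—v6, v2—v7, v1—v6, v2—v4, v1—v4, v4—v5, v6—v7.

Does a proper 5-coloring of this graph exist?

The chromatic number is 5. v1, v2, v4, v5, v7 form a clique, so at least 5 colors are needed.
5 colors suffice: v1=blue, v2=green, v3=blue, v4=purple, v5=yellow, v6=green, v7=red, v8=green, v9=blue.
That is already a proper 5-coloring.

Yes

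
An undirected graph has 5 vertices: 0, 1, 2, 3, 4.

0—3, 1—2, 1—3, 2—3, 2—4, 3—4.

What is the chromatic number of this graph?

2, 3, 4 form a triangle, so at least 3 colors are needed.
A valid assignment using 3 colors: 0=b, 1=c, 2=b, 3=a, 4=c. No two adjacent vertices share a color.

3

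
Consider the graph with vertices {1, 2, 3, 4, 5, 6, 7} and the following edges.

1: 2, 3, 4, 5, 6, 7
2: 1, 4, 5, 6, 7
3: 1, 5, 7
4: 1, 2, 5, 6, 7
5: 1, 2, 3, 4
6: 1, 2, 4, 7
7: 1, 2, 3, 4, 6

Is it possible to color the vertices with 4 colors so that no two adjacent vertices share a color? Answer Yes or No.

1, 2, 4, 6, 7 are pairwise adjacent (a clique of size 5), so at least 5 colors are needed.
So 4 colors are not enough.

No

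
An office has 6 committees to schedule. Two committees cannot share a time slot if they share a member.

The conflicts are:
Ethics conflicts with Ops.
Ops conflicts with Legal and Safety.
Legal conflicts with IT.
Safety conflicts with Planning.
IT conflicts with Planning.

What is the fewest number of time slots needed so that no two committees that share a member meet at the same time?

The cycle Legal-Ops-Safety-Planning-IT-Legal has odd length 5, so it cannot be 2-colored; at least 3 time slots are needed.
3 time slots suffice: time slot 1 → {Ops, IT}; time slot 2 → {Ethics, Legal, Safety}; time slot 3 → {Planning}. No two conflicting committees share a time slot.

3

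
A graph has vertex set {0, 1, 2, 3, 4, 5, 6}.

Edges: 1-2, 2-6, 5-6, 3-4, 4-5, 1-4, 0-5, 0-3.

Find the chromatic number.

3

The cycle 5-6-2-1-4-5 has odd length 5, so it cannot be 2-colored; at least 3 colors are needed.
3 colors suffice: color a → {2, 3, 5}; color b → {0, 4, 6}; color c → {1}. Every edge joins two different colors.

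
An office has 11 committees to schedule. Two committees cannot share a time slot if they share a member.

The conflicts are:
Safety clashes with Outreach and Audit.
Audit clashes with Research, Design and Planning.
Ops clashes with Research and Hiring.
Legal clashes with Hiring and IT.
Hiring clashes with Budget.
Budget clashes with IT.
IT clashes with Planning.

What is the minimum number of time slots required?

The cycle Hiring-Ops-Research-Audit-Planning-IT-Legal-Hiring has odd length 7, so it cannot be 2-colored; at least 3 time slots are needed.
Using 3 time slots: Safety=2, Outreach=1, Audit=1, Ops=3, Legal=2, Research=2, Hiring=1, Design=2, Budget=2, IT=1, Planning=2. No two conflicting committees share a time slot.

3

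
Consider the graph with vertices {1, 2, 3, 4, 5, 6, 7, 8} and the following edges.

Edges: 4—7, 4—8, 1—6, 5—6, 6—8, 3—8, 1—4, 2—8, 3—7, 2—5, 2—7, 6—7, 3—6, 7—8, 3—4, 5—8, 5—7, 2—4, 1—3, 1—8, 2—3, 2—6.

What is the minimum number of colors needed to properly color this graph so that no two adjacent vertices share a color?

2, 3, 6, 7, 8 form a clique, so at least 5 colors are needed.
One proper 5-coloring: 1=d, 2=e, 3=c, 4=b, 5=c, 6=b, 7=d, 8=a. Every edge joins two different colors.

5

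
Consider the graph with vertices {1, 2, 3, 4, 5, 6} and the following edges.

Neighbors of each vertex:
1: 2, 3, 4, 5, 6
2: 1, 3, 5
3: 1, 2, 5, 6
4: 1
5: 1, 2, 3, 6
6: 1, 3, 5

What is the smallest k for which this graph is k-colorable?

1, 3, 5, 6 are pairwise adjacent (a clique of size 4), so at least 4 colors are needed.
4 colors suffice: 1=red, 2=yellow, 3=blue, 4=blue, 5=green, 6=yellow. Each edge has distinct colors on its endpoints.

4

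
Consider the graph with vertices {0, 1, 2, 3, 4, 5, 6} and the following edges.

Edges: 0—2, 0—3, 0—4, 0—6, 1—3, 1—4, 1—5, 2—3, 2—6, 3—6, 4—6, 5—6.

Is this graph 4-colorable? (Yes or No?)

The chromatic number is 4. 0, 2, 3, 6 form a clique, so at least 4 colors are needed.
4 colors suffice: 0=blue, 1=red, 2=yellow, 3=green, 4=green, 5=blue, 6=red.
That is already a proper 4-coloring.

Yes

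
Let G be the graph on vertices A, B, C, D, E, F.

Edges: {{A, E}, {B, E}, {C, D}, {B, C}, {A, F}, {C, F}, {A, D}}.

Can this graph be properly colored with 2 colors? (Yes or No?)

No

The cycle E-B-C-D-A-E has odd length 5, so it cannot be 2-colored; at least 3 colors are needed.
So 2 colors are not enough.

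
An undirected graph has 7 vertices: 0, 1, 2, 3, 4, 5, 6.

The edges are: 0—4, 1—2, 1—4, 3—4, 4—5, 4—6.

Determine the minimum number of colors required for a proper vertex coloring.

2

4 and 6 are adjacent, so at least 2 colors are needed.
2 colors suffice: color a → {2, 4}; color b → {0, 1, 3, 5, 6}. Each edge has distinct colors on its endpoints.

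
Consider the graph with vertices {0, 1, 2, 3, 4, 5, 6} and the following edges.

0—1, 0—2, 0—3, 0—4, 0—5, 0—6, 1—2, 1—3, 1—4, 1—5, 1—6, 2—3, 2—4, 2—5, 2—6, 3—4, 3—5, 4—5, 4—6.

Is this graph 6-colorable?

Yes

The chromatic number is 6. 0, 1, 2, 3, 4, 5 are mutually adjacent (a clique of size 6), so at least 6 colors are needed.
6 colors suffice: color red → {2}; color blue → {0}; color green → {4}; color yellow → {1}; color purple → {5, 6}; color orange → {3}.
That is already a proper 6-coloring.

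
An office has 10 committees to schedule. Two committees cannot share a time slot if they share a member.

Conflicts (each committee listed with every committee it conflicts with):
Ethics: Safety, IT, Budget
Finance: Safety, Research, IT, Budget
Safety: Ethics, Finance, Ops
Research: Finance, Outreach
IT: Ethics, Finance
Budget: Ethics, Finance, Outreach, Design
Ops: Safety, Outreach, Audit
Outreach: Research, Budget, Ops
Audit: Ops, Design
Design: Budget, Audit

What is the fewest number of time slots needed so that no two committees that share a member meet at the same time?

The cycle Outreach-Ops-Audit-Design-Budget-Outreach has odd length 5, so it cannot be 2-colored; at least 3 time slots are needed.
Using 3 time slots: Ethics=2, Finance=2, Safety=3, Research=1, IT=1, Budget=1, Ops=1, Outreach=2, Audit=2, Design=3. No two conflicting committees share a time slot.

3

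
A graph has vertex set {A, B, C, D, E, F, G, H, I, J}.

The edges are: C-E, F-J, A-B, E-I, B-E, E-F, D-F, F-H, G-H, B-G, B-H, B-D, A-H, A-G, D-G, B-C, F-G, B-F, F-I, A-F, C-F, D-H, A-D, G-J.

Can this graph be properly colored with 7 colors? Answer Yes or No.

The chromatic number is 6. A, B, D, F, G, H are mutually adjacent (a clique of size 6), so at least 6 colors are needed.
6 colors suffice: A=6, B=2, C=4, D=4, E=3, F=1, G=3, H=5, I=2, J=2.
Since 7 ≥ 6, a proper 7-coloring certainly exists.

Yes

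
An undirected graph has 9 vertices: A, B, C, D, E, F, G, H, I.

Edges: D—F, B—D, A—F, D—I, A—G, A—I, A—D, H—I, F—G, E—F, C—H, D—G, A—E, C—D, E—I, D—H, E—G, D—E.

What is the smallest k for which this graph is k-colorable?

A, D, E, F, G are mutually adjacent (a clique of size 5), so at least 5 colors are needed.
One proper 5-coloring: A=3, B=2, C=3, D=1, E=2, F=4, G=5, H=2, I=4. Each edge has distinct colors on its endpoints.

5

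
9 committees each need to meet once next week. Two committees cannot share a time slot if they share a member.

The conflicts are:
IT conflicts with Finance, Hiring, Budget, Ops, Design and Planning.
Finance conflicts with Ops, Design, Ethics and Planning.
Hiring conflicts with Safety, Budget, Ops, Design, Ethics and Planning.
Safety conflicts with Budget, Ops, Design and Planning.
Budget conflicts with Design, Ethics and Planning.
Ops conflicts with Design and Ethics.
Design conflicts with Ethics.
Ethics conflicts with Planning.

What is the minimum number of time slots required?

Hiring, Safety, Budget, Design are mutually in conflict, so at least 4 time slots are needed.
4 time slots suffice: time slot 1 → {Finance, Hiring}; time slot 2 → {Design, Planning}; time slot 3 → {IT, Safety, Ethics}; time slot 4 → {Budget, Ops}. No two conflicting committees share a time slot.

4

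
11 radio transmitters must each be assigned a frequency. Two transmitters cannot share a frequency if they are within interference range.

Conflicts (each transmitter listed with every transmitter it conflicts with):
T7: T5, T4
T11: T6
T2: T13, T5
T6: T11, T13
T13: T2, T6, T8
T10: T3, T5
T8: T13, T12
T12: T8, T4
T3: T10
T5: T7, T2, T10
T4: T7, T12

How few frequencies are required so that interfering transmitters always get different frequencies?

3

The cycle T2-T13-T8-T12-T4-T7-T5-T2 has odd length 7, so it cannot be 2-colored; at least 3 frequencies are needed.
Using 3 frequencies: T7=2, T11=1, T2=2, T6=2, T13=1, T10=2, T8=2, T12=1, T3=1, T5=1, T4=3. No two conflicting transmitters share a frequency.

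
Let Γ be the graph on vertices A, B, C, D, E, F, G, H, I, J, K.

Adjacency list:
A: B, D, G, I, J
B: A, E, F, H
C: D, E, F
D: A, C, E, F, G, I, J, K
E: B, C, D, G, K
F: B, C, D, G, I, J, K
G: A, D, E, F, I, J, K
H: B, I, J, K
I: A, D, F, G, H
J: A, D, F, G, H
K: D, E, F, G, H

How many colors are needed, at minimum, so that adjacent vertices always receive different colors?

4

D, E, G, K form a clique, so at least 4 colors are needed.
4 colors suffice: color red → {D, H}; color blue → {B, C, G}; color green → {A, E, F}; color yellow → {I, J, K}. Each edge has distinct colors on its endpoints.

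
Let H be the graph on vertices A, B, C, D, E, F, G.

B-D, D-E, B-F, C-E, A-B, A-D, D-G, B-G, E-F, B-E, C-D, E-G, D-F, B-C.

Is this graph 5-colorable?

The chromatic number is 4. B, C, D, E form a clique, so at least 4 colors are needed.
A valid assignment using 4 colors: A=3, B=2, C=4, D=1, E=3, F=4, G=4.
Since 5 ≥ 4, a proper 5-coloring certainly exists.

Yes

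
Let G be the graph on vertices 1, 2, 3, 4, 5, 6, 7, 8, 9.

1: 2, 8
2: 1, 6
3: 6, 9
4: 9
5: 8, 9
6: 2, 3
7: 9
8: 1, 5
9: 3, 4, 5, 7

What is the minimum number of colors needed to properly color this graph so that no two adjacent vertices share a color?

The cycle 2-6-3-9-5-8-1-2 has odd length 7, so it cannot be 2-colored; at least 3 colors are needed.
One proper 3-coloring: 1=a, 2=b, 3=b, 4=b, 5=c, 6=a, 7=b, 8=b, 9=a. Every edge joins two different colors.

3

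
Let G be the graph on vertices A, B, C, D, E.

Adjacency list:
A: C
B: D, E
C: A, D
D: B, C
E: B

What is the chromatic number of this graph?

A and C are adjacent, so at least 2 colors are needed.
2 colors suffice: color 1 → {B, C}; color 2 → {A, D, E}. Every edge joins two different colors.

2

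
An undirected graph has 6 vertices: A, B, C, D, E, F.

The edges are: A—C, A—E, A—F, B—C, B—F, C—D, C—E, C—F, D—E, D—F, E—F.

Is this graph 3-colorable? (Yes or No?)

A, C, E, F are pairwise adjacent (a clique of size 4), so at least 4 colors are needed.
So 3 colors are not enough.

No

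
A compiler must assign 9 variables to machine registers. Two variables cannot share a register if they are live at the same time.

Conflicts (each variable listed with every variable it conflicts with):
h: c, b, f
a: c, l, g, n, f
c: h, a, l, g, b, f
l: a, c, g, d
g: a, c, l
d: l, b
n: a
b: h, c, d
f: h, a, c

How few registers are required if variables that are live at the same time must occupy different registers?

4

a, c, l, g all conflict with each other, so at least 4 registers are needed.
A valid assignment using 4 registers: h=2, a=2, c=1, l=3, g=4, d=1, n=1, b=3, f=3. No two conflicting variables share a register.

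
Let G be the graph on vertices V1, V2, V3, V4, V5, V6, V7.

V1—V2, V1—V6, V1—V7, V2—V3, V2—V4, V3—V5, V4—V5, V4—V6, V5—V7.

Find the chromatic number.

3

The cycle V1-V2-V3-V5-V7-V1 has odd length 5, so it cannot be 2-colored; at least 3 colors are needed.
A valid assignment using 3 colors: V1=2, V2=1, V3=2, V4=2, V5=1, V6=1, V7=3. No two adjacent vertices share a color.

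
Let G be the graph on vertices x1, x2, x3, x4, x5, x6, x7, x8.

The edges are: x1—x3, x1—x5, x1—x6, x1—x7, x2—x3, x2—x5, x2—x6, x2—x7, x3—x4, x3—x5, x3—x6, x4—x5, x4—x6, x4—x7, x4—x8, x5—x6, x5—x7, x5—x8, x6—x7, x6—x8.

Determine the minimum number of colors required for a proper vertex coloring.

x4, x5, x6, x7 form a clique, so at least 4 colors are needed.
One proper 4-coloring: x1=3, x2=3, x3=4, x4=3, x5=2, x6=1, x7=4, x8=4. Each edge has distinct colors on its endpoints.

4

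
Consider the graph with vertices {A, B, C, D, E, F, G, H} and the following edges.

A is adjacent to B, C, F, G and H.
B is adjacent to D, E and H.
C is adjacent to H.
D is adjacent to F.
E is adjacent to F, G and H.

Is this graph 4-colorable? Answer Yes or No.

Yes

The chromatic number is 3. A, C, H are pairwise adjacent, so at least 3 colors are needed.
3 colors suffice: A=1, B=2, C=2, D=1, E=1, F=2, G=2, H=3.
Since 4 ≥ 3, a proper 4-coloring certainly exists.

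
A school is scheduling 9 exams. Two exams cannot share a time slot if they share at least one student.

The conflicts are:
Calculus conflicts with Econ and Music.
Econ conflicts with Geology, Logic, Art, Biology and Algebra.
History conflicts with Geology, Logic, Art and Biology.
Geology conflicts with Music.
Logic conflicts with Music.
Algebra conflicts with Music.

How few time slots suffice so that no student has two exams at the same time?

History and Geology conflict, so at least 2 time slots are needed.
Using 2 time slots: Calculus=2, Econ=1, History=1, Geology=2, Logic=2, Art=2, Biology=2, Algebra=2, Music=1. No two conflicting exams share a time slot.

2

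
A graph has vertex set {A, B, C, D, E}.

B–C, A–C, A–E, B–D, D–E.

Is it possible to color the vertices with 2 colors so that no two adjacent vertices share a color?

No

The cycle A-E-D-B-C-A has odd length 5, so it cannot be 2-colored; at least 3 colors are needed.
So 2 colors are not enough.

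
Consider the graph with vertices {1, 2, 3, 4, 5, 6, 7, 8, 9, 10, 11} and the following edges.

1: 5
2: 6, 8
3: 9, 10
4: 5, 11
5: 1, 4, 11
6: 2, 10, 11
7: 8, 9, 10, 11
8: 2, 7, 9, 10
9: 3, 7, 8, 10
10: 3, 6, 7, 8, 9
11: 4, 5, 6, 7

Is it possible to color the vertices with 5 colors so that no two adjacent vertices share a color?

The chromatic number is 4. 7, 8, 9, 10 form a clique, so at least 4 colors are needed.
4 colors suffice: color red → {1, 2, 10, 11}; color blue → {3, 5, 6, 8}; color green → {4, 7}; color yellow → {9}.
Since 5 ≥ 4, a proper 5-coloring certainly exists.

Yes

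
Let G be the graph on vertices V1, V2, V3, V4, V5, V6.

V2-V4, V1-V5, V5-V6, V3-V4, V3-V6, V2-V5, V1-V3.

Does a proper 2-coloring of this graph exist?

No

The cycle V5-V2-V4-V3-V1-V5 has odd length 5, so it cannot be 2-colored; at least 3 colors are needed.
So 2 colors are not enough.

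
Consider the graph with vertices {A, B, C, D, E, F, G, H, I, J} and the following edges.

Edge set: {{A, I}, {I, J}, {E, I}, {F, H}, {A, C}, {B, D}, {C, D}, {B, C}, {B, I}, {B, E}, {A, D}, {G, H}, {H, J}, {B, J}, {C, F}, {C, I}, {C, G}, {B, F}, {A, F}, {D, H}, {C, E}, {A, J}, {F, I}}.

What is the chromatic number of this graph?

A, C, F, I are pairwise adjacent (a clique of size 4), so at least 4 colors are needed.
4 colors suffice: A=3, B=3, C=1, D=2, E=4, F=4, G=2, H=1, I=2, J=4. Every edge joins two different colors.

4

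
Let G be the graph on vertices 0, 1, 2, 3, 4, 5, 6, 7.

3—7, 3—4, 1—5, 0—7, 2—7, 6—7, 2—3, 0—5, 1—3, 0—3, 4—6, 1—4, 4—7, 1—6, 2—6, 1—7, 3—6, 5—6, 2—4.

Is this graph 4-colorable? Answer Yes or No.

2, 3, 4, 6, 7 form a clique, so at least 5 colors are needed.
So 4 colors are not enough.

No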